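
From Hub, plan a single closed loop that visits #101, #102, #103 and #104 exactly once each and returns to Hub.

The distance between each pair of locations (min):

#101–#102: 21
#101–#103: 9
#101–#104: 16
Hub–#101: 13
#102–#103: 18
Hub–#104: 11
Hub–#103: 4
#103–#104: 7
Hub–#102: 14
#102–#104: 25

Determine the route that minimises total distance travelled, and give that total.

There are 12 distinct closed tours to check (reversals are equivalent).
Hub-#101-#102-#103-#104-Hub: 13+21+18+7+11 = 70
Hub-#101-#102-#104-#103-Hub: 13+21+25+7+4 = 70
Hub-#101-#103-#102-#104-Hub: 13+9+18+25+11 = 76
Hub-#101-#103-#104-#102-Hub: 13+9+7+25+14 = 68
Hub-#101-#104-#102-#103-Hub: 13+16+25+18+4 = 76
Hub-#101-#104-#103-#102-Hub: 13+16+7+18+14 = 68
Hub-#102-#101-#103-#104-Hub: 14+21+9+7+11 = 62
Hub-#102-#101-#104-#103-Hub: 14+21+16+7+4 = 62
Hub-#102-#103-#101-#104-Hub: 14+18+9+16+11 = 68
Hub-#102-#104-#101-#103-Hub: 14+25+16+9+4 = 68
Hub-#103-#101-#102-#104-Hub: 4+9+21+25+11 = 70
Hub-#103-#102-#101-#104-Hub: 4+18+21+16+11 = 70
The minimum is 62.
One optimal route: Hub → #102 → #101 → #103 → #104 → Hub (or its reverse).

62 min — the shortest possible round trip.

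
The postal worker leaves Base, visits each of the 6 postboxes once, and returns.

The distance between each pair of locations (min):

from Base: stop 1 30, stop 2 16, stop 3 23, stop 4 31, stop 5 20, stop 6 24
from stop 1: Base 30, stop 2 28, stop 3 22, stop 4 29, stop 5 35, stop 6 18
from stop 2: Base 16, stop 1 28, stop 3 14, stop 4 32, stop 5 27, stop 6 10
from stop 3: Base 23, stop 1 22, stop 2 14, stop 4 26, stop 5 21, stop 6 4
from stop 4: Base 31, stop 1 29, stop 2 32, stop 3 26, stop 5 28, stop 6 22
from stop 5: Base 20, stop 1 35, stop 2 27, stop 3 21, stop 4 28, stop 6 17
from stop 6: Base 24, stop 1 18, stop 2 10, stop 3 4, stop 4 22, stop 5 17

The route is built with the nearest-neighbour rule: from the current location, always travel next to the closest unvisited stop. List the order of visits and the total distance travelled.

At Base the remaining stops are stop 2 16, stop 5 20, stop 3 23, stop 6 24, stop 1 30, stop 4 31; go to stop 2.
At stop 2 the remaining stops are stop 6 10, stop 3 14, stop 5 27, stop 1 28, stop 4 32; go to stop 6.
At stop 6 the remaining stops are stop 3 4, stop 5 17, stop 1 18, stop 4 22; go to stop 3.
At stop 3 the remaining stops are stop 5 21, stop 1 22, stop 4 26; go to stop 5.
At stop 5 the remaining stops are stop 4 28, stop 1 35; go to stop 4.
At stop 4 the remaining stops are stop 1 29; go to stop 1.
Return stop 1→Base: 30.
Total = 16 + 10 + 4 + 21 + 28 + 29 + 30 = 138.

Nearest-neighbour total = 138 min; route Base → stop 2 → stop 6 → stop 3 → stop 5 → stop 4 → stop 1 → Base.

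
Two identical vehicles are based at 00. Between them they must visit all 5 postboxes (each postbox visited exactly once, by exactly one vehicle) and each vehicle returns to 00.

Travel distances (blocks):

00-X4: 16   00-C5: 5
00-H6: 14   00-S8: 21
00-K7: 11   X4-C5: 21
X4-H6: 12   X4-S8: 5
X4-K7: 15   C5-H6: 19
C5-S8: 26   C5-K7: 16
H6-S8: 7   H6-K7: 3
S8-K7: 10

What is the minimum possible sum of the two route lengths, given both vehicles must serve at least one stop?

Check every non-empty split of the stops between the two vehicles; for each half take its own optimal tour:
  {X4} + {C5, H6, S8, K7}: 32 + 52 = 84
  {C5} + {X4, H6, S8, K7}: 10 + 42 = 52
  {X4, C5} + {H6, S8, K7}: 42 + 42 = 84
  {H6} + {X4, C5, S8, K7}: 28 + 52 = 80
  {X4, H6} + {C5, S8, K7}: 42 + 52 = 94
  {C5, H6} + {X4, S8, K7}: 38 + 42 = 80
  … (15 splits in total)
Best: vehicle 1 00 → C5 → 00 = 10; vehicle 2 00 → X4 → S8 → H6 → K7 → 00 = 42; combined 52.

52 blocks — the smallest possible combined total.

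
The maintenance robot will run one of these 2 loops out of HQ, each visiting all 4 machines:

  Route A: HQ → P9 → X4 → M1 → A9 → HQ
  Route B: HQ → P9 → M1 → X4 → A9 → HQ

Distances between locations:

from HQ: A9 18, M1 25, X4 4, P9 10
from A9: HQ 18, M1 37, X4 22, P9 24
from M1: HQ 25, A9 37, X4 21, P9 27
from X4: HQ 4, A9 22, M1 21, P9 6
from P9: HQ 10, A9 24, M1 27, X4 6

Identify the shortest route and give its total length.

92 — Route A is the shortest.

Route A: 10 + 6 + 21 + 37 + 18 = 92
Route B: 10 + 27 + 21 + 22 + 18 = 98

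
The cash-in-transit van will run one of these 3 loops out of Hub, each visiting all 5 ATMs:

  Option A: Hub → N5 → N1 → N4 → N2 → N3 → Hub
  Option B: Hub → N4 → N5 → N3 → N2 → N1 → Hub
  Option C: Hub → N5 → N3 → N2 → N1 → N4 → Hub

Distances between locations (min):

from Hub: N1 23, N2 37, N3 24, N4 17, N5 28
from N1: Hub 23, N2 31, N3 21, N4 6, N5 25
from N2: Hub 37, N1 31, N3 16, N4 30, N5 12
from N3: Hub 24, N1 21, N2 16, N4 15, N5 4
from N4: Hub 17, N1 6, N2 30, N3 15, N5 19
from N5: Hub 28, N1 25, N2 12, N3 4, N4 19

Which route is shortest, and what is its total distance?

Option A: 28 + 25 + 6 + 30 + 16 + 24 = 129
Option B: 17 + 19 + 4 + 16 + 31 + 23 = 110
Option C: 28 + 4 + 16 + 31 + 6 + 17 = 102

Shortest is Option C, total 102 min.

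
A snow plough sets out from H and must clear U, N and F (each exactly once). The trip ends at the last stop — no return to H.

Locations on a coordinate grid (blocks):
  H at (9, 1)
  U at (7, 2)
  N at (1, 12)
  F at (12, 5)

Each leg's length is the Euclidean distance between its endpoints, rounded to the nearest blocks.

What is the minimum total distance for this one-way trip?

Shortest open route: 21 blocks.

There are 3! = 6 possible orderings.
H - U - N - F: 2+12+13 = 27
H - U - F - N: 2+6+13 = 21
H - N - U - F: 14+12+6 = 32
H - N - F - U: 14+13+6 = 33
H - F - U - N: 5+6+12 = 23
H - F - N - U: 5+13+12 = 30
The minimum is 21.
One shortest path: H → U → F → N.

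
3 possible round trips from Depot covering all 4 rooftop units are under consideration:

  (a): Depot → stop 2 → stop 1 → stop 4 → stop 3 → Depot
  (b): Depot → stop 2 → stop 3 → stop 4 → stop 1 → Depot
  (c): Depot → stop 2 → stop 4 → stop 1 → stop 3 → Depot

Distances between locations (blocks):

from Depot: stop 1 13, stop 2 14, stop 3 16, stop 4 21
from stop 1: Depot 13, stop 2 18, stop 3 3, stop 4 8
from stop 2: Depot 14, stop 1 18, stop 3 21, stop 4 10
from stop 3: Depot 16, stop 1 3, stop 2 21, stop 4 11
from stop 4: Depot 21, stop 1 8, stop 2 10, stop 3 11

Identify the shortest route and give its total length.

51 blocks — (c) is the shortest.

(a): 14 + 18 + 8 + 11 + 16 = 67
(b): 14 + 21 + 11 + 8 + 13 = 67
(c): 14 + 10 + 8 + 3 + 16 = 51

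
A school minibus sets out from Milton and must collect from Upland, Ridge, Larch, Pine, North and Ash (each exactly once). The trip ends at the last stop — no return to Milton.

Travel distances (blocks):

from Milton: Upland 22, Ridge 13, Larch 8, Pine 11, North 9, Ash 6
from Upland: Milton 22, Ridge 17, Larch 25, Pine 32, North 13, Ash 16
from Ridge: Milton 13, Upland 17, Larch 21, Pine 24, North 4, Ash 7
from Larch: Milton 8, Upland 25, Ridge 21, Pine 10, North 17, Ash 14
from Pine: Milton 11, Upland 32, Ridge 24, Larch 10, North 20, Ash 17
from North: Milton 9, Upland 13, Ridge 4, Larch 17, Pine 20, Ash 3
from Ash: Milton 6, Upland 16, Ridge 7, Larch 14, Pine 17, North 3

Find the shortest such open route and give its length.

Minimum one-way distance = 59 blocks.

There are 6! = 720 possible orderings.
Milton → Upland → Ridge → Larch → Pine → North → Ash: 22+17+21+10+20+3 = 93
Milton → Upland → Ridge → Larch → Pine → Ash → North: 22+17+21+10+17+3 = 90
Milton → Upland → Ridge → Larch → North → Pine → Ash: 22+17+21+17+20+17 = 114
Milton → Upland → Ridge → Larch → North → Ash → Pine: 22+17+21+17+3+17 = 97
Milton → Upland → Ridge → Larch → Ash → Pine → North: 22+17+21+14+17+20 = 111
Milton → Upland → Ridge → Larch → Ash → North → Pine: 22+17+21+14+3+20 = 97
Milton → Upland → Ridge → Pine → Larch → North → Ash: 22+17+24+10+17+3 = 93
Milton → Upland → Ridge → Pine → Larch → Ash → North: 22+17+24+10+14+3 = 90
… (712 more)
Milton → Larch → Pine → Ash → Ridge → North → Upland: 8+10+17+7+4+13 = 59  ← best
The minimum is 59.
One shortest path: Milton → Larch → Pine → Ash → Ridge → North → Upland.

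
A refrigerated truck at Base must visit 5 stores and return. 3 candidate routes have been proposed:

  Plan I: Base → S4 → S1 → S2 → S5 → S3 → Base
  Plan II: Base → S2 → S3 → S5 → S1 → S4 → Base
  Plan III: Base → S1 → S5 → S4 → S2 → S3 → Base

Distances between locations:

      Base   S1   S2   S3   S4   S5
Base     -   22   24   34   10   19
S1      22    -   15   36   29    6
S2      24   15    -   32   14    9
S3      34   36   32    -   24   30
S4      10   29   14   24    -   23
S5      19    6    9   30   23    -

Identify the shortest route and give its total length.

127 — Plan I is the shortest.

Plan I: 10 + 29 + 15 + 9 + 30 + 34 = 127
Plan II: 24 + 32 + 30 + 6 + 29 + 10 = 131
Plan III: 22 + 6 + 23 + 14 + 32 + 34 = 131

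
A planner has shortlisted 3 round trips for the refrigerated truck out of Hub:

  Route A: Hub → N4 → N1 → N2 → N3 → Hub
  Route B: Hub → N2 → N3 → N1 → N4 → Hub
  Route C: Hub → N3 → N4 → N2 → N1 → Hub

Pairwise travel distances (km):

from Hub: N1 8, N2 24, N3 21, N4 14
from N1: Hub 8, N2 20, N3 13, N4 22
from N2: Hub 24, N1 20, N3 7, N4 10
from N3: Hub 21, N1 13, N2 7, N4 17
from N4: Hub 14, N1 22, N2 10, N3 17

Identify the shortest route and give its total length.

76 km — Route C is the shortest.

Route A: 14 + 22 + 20 + 7 + 21 = 84
Route B: 24 + 7 + 13 + 22 + 14 = 80
Route C: 21 + 17 + 10 + 20 + 8 = 76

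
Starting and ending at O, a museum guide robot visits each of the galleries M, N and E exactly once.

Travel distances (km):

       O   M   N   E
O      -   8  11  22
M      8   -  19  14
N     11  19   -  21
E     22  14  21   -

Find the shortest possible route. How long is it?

There are 3 distinct closed tours to check (reversals are equivalent).
O-M-N-E-O: 8+19+21+22 = 70
O-M-E-N-O: 8+14+21+11 = 54
O-N-M-E-O: 11+19+14+22 = 66
The minimum is 54.
One optimal route: O → M → E → N → O (or its reverse).

Shortest round trip = 54 km.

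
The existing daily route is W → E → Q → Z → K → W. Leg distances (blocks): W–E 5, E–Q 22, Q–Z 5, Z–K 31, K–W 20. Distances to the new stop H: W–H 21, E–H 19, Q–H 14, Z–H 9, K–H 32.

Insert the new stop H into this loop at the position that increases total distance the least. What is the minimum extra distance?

Adding 10 blocks by placing H on the Z–K leg.

Insertion cost between consecutive stops i–j is d(i,H) + d(H,j) − d(i,j):
  between W and E: 21 + 19 − 5 = 35
  between E and Q: 19 + 14 − 22 = 11
  between Q and Z: 14 + 9 − 5 = 18
  between Z and K: 9 + 32 − 31 = 10
  between K and W: 32 + 21 − 20 = 33
Cheapest insertion is between Z and K, adding 10.
New total = 83 + 10 = 93.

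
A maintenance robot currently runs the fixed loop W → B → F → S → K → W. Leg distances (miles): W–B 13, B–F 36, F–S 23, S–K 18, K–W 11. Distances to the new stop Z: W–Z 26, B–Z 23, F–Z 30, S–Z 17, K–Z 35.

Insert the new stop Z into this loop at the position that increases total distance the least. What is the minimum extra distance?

Insertion cost between consecutive stops i–j is d(i,Z) + d(Z,j) − d(i,j):
  between W and B: 26 + 23 − 13 = 36
  between B and F: 23 + 30 − 36 = 17
  between F and S: 30 + 17 − 23 = 24
  between S and K: 17 + 35 − 18 = 34
  between K and W: 35 + 26 − 11 = 50
Cheapest insertion is between B and F, adding 17.
New total = 101 + 17 = 118.

Adding 17 miles by placing Z on the B–F leg.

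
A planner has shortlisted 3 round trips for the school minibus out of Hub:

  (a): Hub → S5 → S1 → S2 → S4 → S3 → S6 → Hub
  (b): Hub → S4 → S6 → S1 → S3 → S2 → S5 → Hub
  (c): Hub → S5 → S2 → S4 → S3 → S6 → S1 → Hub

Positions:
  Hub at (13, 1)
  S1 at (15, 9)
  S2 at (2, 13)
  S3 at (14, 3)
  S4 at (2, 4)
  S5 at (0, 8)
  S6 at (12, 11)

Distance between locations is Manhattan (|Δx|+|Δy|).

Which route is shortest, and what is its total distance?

74 — (c) is the shortest.

(a): 20 + 16 + 17 + 9 + 13 + 10 + 11 = 96
(b): 14 + 17 + 5 + 7 + 22 + 7 + 20 = 92
(c): 20 + 7 + 9 + 13 + 10 + 5 + 10 = 74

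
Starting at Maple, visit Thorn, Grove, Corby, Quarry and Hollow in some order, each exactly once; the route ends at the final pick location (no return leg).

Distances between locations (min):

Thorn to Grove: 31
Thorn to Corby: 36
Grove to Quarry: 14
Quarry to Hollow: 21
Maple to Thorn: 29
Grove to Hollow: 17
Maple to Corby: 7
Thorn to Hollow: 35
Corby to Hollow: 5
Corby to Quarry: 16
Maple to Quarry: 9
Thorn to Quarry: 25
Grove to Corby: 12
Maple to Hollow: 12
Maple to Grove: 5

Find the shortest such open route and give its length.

Minimum one-way distance = 68 min.

There are 5! = 120 possible orderings.
Maple → Thorn → Grove → Corby → Quarry → Hollow: 29+31+12+16+21 = 109
Maple → Thorn → Grove → Corby → Hollow → Quarry: 29+31+12+5+21 = 98
Maple → Thorn → Grove → Quarry → Corby → Hollow: 29+31+14+16+5 = 95
Maple → Thorn → Grove → Quarry → Hollow → Corby: 29+31+14+21+5 = 100
Maple → Thorn → Grove → Hollow → Corby → Quarry: 29+31+17+5+16 = 98
Maple → Thorn → Grove → Hollow → Quarry → Corby: 29+31+17+21+16 = 114
Maple → Thorn → Corby → Grove → Quarry → Hollow: 29+36+12+14+21 = 112
Maple → Thorn → Corby → Grove → Hollow → Quarry: 29+36+12+17+21 = 115
Maple → Thorn → Corby → Quarry → Grove → Hollow: 29+36+16+14+17 = 112
Maple → Thorn → Corby → Quarry → Hollow → Grove: 29+36+16+21+17 = 119
Maple → Thorn → Corby → Hollow → Grove → Quarry: 29+36+5+17+14 = 101
Maple → Thorn → Corby → Hollow → Quarry → Grove: 29+36+5+21+14 = 105
Maple → Thorn → Quarry → Grove → Corby → Hollow: 29+25+14+12+5 = 85
Maple → Thorn → Quarry → Grove → Hollow → Corby: 29+25+14+17+5 = 90
… (106 more)
Maple → Grove → Corby → Hollow → Quarry → Thorn: 5+12+5+21+25 = 68  ← best
The minimum is 68.
One shortest path: Maple → Grove → Corby → Hollow → Quarry → Thorn.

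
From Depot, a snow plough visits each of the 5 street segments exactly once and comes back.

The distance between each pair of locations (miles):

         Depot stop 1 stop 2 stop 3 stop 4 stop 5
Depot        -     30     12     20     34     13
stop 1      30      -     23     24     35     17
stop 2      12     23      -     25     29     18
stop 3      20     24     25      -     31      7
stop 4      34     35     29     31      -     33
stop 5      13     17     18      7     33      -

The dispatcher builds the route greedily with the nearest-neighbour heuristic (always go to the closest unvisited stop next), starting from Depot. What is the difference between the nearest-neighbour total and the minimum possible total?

10 miles longer than the optimal tour.

Depot: stop 2=12, stop 5=13, stop 3=20, stop 1=30, stop 4=34 ⇒ stop 2
stop 2: stop 5=18, stop 1=23, stop 3=25, stop 4=29 ⇒ stop 5
stop 5: stop 3=7, stop 1=17, stop 4=33 ⇒ stop 3
stop 3: stop 1=24, stop 4=31 ⇒ stop 1
stop 1: stop 4=35 ⇒ stop 4
NN route Depot → stop 2 → stop 5 → stop 3 → stop 1 → stop 4 → Depot costs 130.
Optimal: Depot → stop 2 → stop 4 → stop 1 → stop 3 → stop 5 → Depot costs 120 (by enumerating all 60 distinct tours).
Excess = 130 − 120 = 10.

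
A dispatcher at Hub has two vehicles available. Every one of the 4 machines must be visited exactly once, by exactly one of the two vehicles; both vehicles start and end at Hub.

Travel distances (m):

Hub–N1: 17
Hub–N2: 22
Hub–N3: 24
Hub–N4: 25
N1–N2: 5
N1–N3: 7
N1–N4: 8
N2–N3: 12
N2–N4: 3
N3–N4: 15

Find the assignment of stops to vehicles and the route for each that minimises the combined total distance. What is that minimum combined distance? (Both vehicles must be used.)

98 m — the smallest possible combined total.

Try each way of splitting the stops between the two vehicles (each non-empty) and, for each split, find the best tour for each vehicle:
  {N1} + {N2, N3, N4}: 34 + 64 = 98
  {N2} + {N1, N3, N4}: 44 + 64 = 108
  {N1, N2} + {N3, N4}: 44 + 64 = 108
  {N3} + {N1, N2, N4}: 48 + 50 = 98
  {N1, N3} + {N2, N4}: 48 + 50 = 98
  {N2, N3} + {N1, N4}: 58 + 50 = 108
  … (7 splits in total)
Best: vehicle 1 Hub → N1 → Hub = 34; vehicle 2 Hub → N2 → N4 → N3 → Hub = 64; combined 98.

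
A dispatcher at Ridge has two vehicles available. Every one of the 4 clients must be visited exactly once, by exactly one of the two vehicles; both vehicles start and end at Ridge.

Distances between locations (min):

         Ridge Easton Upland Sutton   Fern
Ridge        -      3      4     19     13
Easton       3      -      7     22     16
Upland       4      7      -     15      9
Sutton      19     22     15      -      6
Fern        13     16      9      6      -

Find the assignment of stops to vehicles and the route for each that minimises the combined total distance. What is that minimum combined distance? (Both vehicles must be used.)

There are 2^3 − 1 = 7 ways to divide the 4 stops into two non-empty groups. For each, the best each vehicle can do is its own shortest tour through its group:
  {Easton} + {Upland, Sutton, Fern}: 6 + 38 = 44
  {Upland} + {Easton, Sutton, Fern}: 8 + 44 = 52
  {Easton, Upland} + {Sutton, Fern}: 14 + 38 = 52
  {Sutton} + {Easton, Upland, Fern}: 38 + 32 = 70
  {Easton, Sutton} + {Upland, Fern}: 44 + 26 = 70
  {Upland, Sutton} + {Easton, Fern}: 38 + 32 = 70
  … (7 splits in total)
Best: vehicle 1 Ridge → Easton → Ridge = 6; vehicle 2 Ridge → Upland → Sutton → Fern → Ridge = 38; combined 44.

44 min — the smallest possible combined total.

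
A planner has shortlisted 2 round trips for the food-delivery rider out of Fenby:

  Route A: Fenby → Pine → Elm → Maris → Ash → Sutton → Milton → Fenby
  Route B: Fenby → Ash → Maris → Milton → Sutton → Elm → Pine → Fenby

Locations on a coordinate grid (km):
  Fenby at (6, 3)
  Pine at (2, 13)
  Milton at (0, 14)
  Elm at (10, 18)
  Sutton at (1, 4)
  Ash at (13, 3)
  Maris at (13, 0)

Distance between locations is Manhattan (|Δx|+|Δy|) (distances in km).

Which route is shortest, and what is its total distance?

Shortest is Route A, total 92 km.

Route A: 14 + 13 + 21 + 3 + 13 + 11 + 17 = 92
Route B: 7 + 3 + 27 + 11 + 23 + 13 + 14 = 98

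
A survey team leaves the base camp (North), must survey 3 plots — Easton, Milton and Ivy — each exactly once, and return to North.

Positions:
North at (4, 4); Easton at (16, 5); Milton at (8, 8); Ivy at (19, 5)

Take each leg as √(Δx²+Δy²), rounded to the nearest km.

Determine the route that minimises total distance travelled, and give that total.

North → Easton → Milton → Ivy → North: 12+9+11+15 = 47
North → Easton → Ivy → Milton → North: 12+3+11+6 = 32
North → Milton → Easton → Ivy → North: 6+9+3+15 = 33
The minimum is 32.
One optimal route: North → Easton → Ivy → Milton → North (or its reverse).

Minimum total distance: 32 km.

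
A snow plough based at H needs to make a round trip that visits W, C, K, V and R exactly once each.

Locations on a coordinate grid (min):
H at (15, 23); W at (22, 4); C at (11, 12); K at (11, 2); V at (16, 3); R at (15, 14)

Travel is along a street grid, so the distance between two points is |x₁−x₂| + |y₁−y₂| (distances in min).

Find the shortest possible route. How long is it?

Shortest round trip = 64 min.

With 5 stops there are 5!/2 = 60 distinct round trips (a route and its reverse cost the same).
H - W - C - K - V - R - H: 26+19+10+6+12+9 = 82
H - W - C - K - R - V - H: 26+19+10+16+12+21 = 104
H - W - C - V - K - R - H: 26+19+14+6+16+9 = 90
H - W - C - V - R - K - H: 26+19+14+12+16+25 = 112
H - W - C - R - K - V - H: 26+19+6+16+6+21 = 94
H - W - C - R - V - K - H: 26+19+6+12+6+25 = 94
H - W - K - C - V - R - H: 26+13+10+14+12+9 = 84
H - W - K - C - R - V - H: 26+13+10+6+12+21 = 88
H - W - K - V - C - R - H: 26+13+6+14+6+9 = 74
H - W - K - V - R - C - H: 26+13+6+12+6+15 = 78
H - W - K - R - C - V - H: 26+13+16+6+14+21 = 96
H - W - K - R - V - C - H: 26+13+16+12+14+15 = 96
H - W - V - C - K - R - H: 26+7+14+10+16+9 = 82
H - W - V - C - R - K - H: 26+7+14+6+16+25 = 94
… (46 more)
H - W - V - K - C - R - H: 26+7+6+10+6+9 = 64  ← best
The minimum is 64.
One optimal route: H → W → V → K → C → R → H (or its reverse).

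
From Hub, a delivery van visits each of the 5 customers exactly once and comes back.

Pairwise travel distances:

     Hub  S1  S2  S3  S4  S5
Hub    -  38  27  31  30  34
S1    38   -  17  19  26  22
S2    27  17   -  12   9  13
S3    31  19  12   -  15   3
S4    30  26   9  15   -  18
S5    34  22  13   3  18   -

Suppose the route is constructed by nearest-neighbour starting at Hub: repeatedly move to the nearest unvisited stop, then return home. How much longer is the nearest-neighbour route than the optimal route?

From Hub: S2=27, S4=30, S3=31, S5=34, S1=38 → choose S2 (27).
From S2: S4=9, S3=12, S5=13, S1=17 → choose S4 (9).
From S4: S3=15, S5=18, S1=26 → choose S3 (15).
From S3: S5=3, S1=19 → choose S5 (3).
From S5: S1=22 → choose S1 (22).
NN route Hub → S2 → S4 → S3 → S5 → S1 → Hub costs 114.
Optimal: Hub → S1 → S3 → S5 → S2 → S4 → Hub costs 112 (by enumerating all 60 distinct tours).
Excess = 114 − 112 = 2.

The nearest-neighbour route is 2 longer than optimal.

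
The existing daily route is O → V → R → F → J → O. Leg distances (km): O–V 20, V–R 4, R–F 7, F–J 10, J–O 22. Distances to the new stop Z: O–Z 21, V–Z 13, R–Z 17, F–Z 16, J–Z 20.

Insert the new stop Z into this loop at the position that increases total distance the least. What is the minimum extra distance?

Minimum extra distance: 14 km, inserting Z between O and V.

Insertion cost between consecutive stops i–j is d(i,Z) + d(Z,j) − d(i,j):
  between O and V: 21 + 13 − 20 = 14
  between V and R: 13 + 17 − 4 = 26
  between R and F: 17 + 16 − 7 = 26
  between F and J: 16 + 20 − 10 = 26
  between J and O: 20 + 21 − 22 = 19
Cheapest insertion is between O and V, adding 14.
New total = 63 + 14 = 77.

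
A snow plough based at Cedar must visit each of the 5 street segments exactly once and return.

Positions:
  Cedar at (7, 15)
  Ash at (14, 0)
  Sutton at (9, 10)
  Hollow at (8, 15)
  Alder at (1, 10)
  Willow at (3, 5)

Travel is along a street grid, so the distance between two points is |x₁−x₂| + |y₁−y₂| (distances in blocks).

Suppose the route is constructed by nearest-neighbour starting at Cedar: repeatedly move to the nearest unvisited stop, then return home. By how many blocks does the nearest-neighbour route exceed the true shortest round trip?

From Cedar: Hollow=1, Sutton=7, Alder=11, Willow=14, Ash=22 → choose Hollow (1).
From Hollow: Sutton=6, Alder=12, Willow=15, Ash=21 → choose Sutton (6).
From Sutton: Alder=8, Willow=11, Ash=15 → choose Alder (8).
From Alder: Willow=7, Ash=23 → choose Willow (7).
From Willow: Ash=16 → choose Ash (16).
NN route Cedar → Hollow → Sutton → Alder → Willow → Ash → Cedar costs 60.
Optimal: Cedar → Hollow → Sutton → Ash → Willow → Alder → Cedar costs 56 (by enumerating all 60 distinct tours).
Excess = 60 − 56 = 4.

4 blocks longer than the optimal tour.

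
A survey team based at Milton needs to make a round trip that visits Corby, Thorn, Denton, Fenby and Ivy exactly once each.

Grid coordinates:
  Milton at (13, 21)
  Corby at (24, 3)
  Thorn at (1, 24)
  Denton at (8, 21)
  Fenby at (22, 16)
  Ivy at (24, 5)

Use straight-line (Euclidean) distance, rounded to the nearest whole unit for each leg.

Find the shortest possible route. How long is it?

With 5 stops there are 5!/2 = 60 distinct round trips (a route and its reverse cost the same).
Milton - Corby - Thorn - Denton - Fenby - Ivy - Milton: 21+31+8+15+11+19 = 105
Milton - Corby - Thorn - Denton - Ivy - Fenby - Milton: 21+31+8+23+11+10 = 104
Milton - Corby - Thorn - Fenby - Denton - Ivy - Milton: 21+31+22+15+23+19 = 131
Milton - Corby - Thorn - Fenby - Ivy - Denton - Milton: 21+31+22+11+23+5 = 113
Milton - Corby - Thorn - Ivy - Denton - Fenby - Milton: 21+31+30+23+15+10 = 130
Milton - Corby - Thorn - Ivy - Fenby - Denton - Milton: 21+31+30+11+15+5 = 113
Milton - Corby - Denton - Thorn - Fenby - Ivy - Milton: 21+24+8+22+11+19 = 105
Milton - Corby - Denton - Thorn - Ivy - Fenby - Milton: 21+24+8+30+11+10 = 104
Milton - Corby - Denton - Fenby - Thorn - Ivy - Milton: 21+24+15+22+30+19 = 131
Milton - Corby - Denton - Fenby - Ivy - Thorn - Milton: 21+24+15+11+30+12 = 113
Milton - Corby - Denton - Ivy - Thorn - Fenby - Milton: 21+24+23+30+22+10 = 130
Milton - Corby - Denton - Ivy - Fenby - Thorn - Milton: 21+24+23+11+22+12 = 113
Milton - Corby - Fenby - Thorn - Denton - Ivy - Milton: 21+13+22+8+23+19 = 106
Milton - Corby - Fenby - Thorn - Ivy - Denton - Milton: 21+13+22+30+23+5 = 114
… (46 more)
Milton - Thorn - Denton - Corby - Ivy - Fenby - Milton: 12+8+24+2+11+10 = 67  ← best
The minimum is 67.
One optimal route: Milton → Thorn → Denton → Corby → Ivy → Fenby → Milton (or its reverse).

67 — the shortest possible round trip.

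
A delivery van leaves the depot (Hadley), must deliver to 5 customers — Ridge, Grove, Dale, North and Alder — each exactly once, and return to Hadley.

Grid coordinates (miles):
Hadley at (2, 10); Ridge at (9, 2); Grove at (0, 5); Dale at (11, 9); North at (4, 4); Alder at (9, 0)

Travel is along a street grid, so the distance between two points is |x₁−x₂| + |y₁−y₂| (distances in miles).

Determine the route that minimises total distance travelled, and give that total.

There are 60 distinct closed tours to check (reversals are equivalent).
Hadley→Ridge→Grove→Dale→North→Alder→Hadley: 15+12+15+12+9+17 = 80
Hadley→Ridge→Grove→Dale→Alder→North→Hadley: 15+12+15+11+9+8 = 70
Hadley→Ridge→Grove→North→Dale→Alder→Hadley: 15+12+5+12+11+17 = 72
Hadley→Ridge→Grove→North→Alder→Dale→Hadley: 15+12+5+9+11+10 = 62
Hadley→Ridge→Grove→Alder→Dale→North→Hadley: 15+12+14+11+12+8 = 72
Hadley→Ridge→Grove→Alder→North→Dale→Hadley: 15+12+14+9+12+10 = 72
Hadley→Ridge→Dale→Grove→North→Alder→Hadley: 15+9+15+5+9+17 = 70
Hadley→Ridge→Dale→Grove→Alder→North→Hadley: 15+9+15+14+9+8 = 70
Hadley→Ridge→Dale→North→Grove→Alder→Hadley: 15+9+12+5+14+17 = 72
Hadley→Ridge→Dale→North→Alder→Grove→Hadley: 15+9+12+9+14+7 = 66
Hadley→Ridge→Dale→Alder→Grove→North→Hadley: 15+9+11+14+5+8 = 62
Hadley→Ridge→Dale→Alder→North→Grove→Hadley: 15+9+11+9+5+7 = 56
Hadley→Ridge→North→Grove→Dale→Alder→Hadley: 15+7+5+15+11+17 = 70
Hadley→Ridge→North→Grove→Alder→Dale→Hadley: 15+7+5+14+11+10 = 62
… (46 more)
Hadley→Grove→North→Ridge→Alder→Dale→Hadley: 7+5+7+2+11+10 = 42  ← best
The minimum is 42.
One optimal route: Hadley → Grove → North → Ridge → Alder → Dale → Hadley (or its reverse).

42 miles — the shortest possible round trip.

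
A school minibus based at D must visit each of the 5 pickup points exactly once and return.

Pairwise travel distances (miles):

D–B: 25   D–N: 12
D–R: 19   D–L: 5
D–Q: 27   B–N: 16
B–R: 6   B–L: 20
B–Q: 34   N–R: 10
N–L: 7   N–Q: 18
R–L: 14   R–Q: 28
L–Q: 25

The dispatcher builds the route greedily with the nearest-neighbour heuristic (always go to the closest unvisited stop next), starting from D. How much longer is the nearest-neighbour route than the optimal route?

3 miles longer than the optimal tour.

D: L=5, N=12, R=19, B=25, Q=27 ⇒ L
L: N=7, R=14, B=20, Q=25 ⇒ N
N: R=10, B=16, Q=18 ⇒ R
R: B=6, Q=28 ⇒ B
B: Q=34 ⇒ Q
NN route D → L → N → R → B → Q → D costs 89.
Optimal: D → L → B → R → N → Q → D costs 86 (by enumerating all 60 distinct tours).
Excess = 89 − 86 = 3.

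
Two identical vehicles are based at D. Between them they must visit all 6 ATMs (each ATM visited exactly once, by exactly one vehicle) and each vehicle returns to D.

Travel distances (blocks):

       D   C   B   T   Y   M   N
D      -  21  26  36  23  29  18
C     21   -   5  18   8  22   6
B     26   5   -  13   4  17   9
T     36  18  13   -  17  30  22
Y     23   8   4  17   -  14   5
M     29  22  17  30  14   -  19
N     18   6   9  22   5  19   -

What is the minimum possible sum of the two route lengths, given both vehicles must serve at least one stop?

Try each way of splitting the stops between the two vehicles (each non-empty) and, for each split, find the best tour for each vehicle:
  {C} + {B, T, Y, M, N}: 42 + 99 = 141
  {B} + {C, T, Y, M, N}: 52 + 102 = 154
  {C, B} + {T, Y, M, N}: 52 + 99 = 151
  {T} + {C, B, Y, M, N}: 72 + 76 = 148
  {C, T} + {B, Y, M, N}: 75 + 73 = 148
  {B, T} + {C, Y, M, N}: 75 + 75 = 150
  … (31 splits in total)
  {C, B, T, Y, M} + {N}: 99 + 36 = 135  ← best
Best: vehicle 1 D → C → B → T → Y → M → D = 99; vehicle 2 D → N → D = 36; combined 135.

135 blocks — the smallest possible combined total.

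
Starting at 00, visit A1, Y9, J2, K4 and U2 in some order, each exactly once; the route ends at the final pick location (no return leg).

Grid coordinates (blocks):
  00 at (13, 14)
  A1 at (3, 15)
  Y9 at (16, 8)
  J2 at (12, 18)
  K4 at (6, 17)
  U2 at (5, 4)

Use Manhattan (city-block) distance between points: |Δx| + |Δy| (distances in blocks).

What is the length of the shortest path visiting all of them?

There are 5! = 120 possible orderings.
00→A1→Y9→J2→K4→U2: 11+20+14+7+14 = 66
00→A1→Y9→J2→U2→K4: 11+20+14+21+14 = 80
00→A1→Y9→K4→J2→U2: 11+20+19+7+21 = 78
00→A1→Y9→K4→U2→J2: 11+20+19+14+21 = 85
00→A1→Y9→U2→J2→K4: 11+20+15+21+7 = 74
00→A1→Y9→U2→K4→J2: 11+20+15+14+7 = 67
00→A1→J2→Y9→K4→U2: 11+12+14+19+14 = 70
00→A1→J2→Y9→U2→K4: 11+12+14+15+14 = 66
00→A1→J2→K4→Y9→U2: 11+12+7+19+15 = 64
00→A1→J2→K4→U2→Y9: 11+12+7+14+15 = 59
00→A1→J2→U2→Y9→K4: 11+12+21+15+19 = 78
00→A1→J2→U2→K4→Y9: 11+12+21+14+19 = 77
00→A1→K4→Y9→J2→U2: 11+5+19+14+21 = 70
00→A1→K4→Y9→U2→J2: 11+5+19+15+21 = 71
… (106 more)
00→J2→K4→A1→U2→Y9: 5+7+5+13+15 = 45  ← best
The minimum is 45.
One shortest path: 00 → J2 → K4 → A1 → U2 → Y9.

45 blocks — the minimum one-way total.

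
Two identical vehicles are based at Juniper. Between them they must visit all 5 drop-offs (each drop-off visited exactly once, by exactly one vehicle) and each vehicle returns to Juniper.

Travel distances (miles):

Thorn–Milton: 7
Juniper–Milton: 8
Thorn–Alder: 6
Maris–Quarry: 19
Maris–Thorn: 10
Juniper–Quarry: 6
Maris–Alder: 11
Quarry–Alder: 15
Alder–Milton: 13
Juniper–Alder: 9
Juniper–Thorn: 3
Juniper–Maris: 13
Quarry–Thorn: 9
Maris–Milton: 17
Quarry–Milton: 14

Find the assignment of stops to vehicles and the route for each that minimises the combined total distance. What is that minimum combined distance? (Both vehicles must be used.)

57 miles — the smallest possible combined total.

Check every non-empty split of the stops between the two vehicles; for each half take its own optimal tour:
  {Maris} + {Quarry, Thorn, Alder, Milton}: 26 + 42 = 68
  {Quarry} + {Maris, Thorn, Alder, Milton}: 12 + 45 = 57
  {Maris, Quarry} + {Thorn, Alder, Milton}: 38 + 30 = 68
  {Thorn} + {Maris, Quarry, Alder, Milton}: 6 + 57 = 63
  {Maris, Thorn} + {Quarry, Alder, Milton}: 26 + 42 = 68
  {Quarry, Thorn} + {Maris, Alder, Milton}: 18 + 45 = 63
  … (15 splits in total)
Best: vehicle 1 Juniper → Quarry → Juniper = 12; vehicle 2 Juniper → Maris → Alder → Thorn → Milton → Juniper = 45; combined 57.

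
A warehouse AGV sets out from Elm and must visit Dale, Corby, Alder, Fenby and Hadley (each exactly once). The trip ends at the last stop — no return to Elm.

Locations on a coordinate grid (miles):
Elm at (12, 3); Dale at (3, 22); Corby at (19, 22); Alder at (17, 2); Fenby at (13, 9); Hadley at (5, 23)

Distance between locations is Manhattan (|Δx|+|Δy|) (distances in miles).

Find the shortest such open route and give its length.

There are 5! = 120 possible orderings.
Elm - Dale - Corby - Alder - Fenby - Hadley: 28+16+22+11+22 = 99
Elm - Dale - Corby - Alder - Hadley - Fenby: 28+16+22+33+22 = 121
Elm - Dale - Corby - Fenby - Alder - Hadley: 28+16+19+11+33 = 107
Elm - Dale - Corby - Fenby - Hadley - Alder: 28+16+19+22+33 = 118
Elm - Dale - Corby - Hadley - Alder - Fenby: 28+16+15+33+11 = 103
Elm - Dale - Corby - Hadley - Fenby - Alder: 28+16+15+22+11 = 92
Elm - Dale - Alder - Corby - Fenby - Hadley: 28+34+22+19+22 = 125
Elm - Dale - Alder - Corby - Hadley - Fenby: 28+34+22+15+22 = 121
Elm - Dale - Alder - Fenby - Corby - Hadley: 28+34+11+19+15 = 107
Elm - Dale - Alder - Fenby - Hadley - Corby: 28+34+11+22+15 = 110
Elm - Dale - Alder - Hadley - Corby - Fenby: 28+34+33+15+19 = 129
Elm - Dale - Alder - Hadley - Fenby - Corby: 28+34+33+22+19 = 136
Elm - Dale - Fenby - Corby - Alder - Hadley: 28+23+19+22+33 = 125
Elm - Dale - Fenby - Corby - Hadley - Alder: 28+23+19+15+33 = 118
… (106 more)
Elm - Alder - Fenby - Corby - Hadley - Dale: 6+11+19+15+3 = 54  ← best
The minimum is 54.
One shortest path: Elm → Alder → Fenby → Corby → Hadley → Dale.

Shortest open route: 54 miles.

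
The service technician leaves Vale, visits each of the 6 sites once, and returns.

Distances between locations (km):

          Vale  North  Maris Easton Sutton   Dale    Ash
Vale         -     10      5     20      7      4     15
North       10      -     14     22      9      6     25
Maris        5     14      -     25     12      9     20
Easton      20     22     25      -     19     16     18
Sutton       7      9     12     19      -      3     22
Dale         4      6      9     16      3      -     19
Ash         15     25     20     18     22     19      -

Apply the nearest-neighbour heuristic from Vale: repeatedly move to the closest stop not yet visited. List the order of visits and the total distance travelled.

Total distance 88 km via the nearest-neighbour route Vale → Dale → Sutton → North → Maris → Ash → Easton → Vale.

From Vale: distances to unvisited — Dale=4, Maris=5, Sutton=7, North=10, Ash=15, Easton=20. Nearest is Dale (4).
From Dale: distances to unvisited — Sutton=3, North=6, Maris=9, Easton=16, Ash=19. Nearest is Sutton (3).
From Sutton: distances to unvisited — North=9, Maris=12, Easton=19, Ash=22. Nearest is North (9).
From North: distances to unvisited — Maris=14, Easton=22, Ash=25. Nearest is Maris (14).
From Maris: distances to unvisited — Ash=20, Easton=25. Nearest is Ash (20).
From Ash: distances to unvisited — Easton=18. Nearest is Easton (18).
Return Easton→Vale: 20.
Total = 4 + 3 + 9 + 14 + 20 + 18 + 20 = 88.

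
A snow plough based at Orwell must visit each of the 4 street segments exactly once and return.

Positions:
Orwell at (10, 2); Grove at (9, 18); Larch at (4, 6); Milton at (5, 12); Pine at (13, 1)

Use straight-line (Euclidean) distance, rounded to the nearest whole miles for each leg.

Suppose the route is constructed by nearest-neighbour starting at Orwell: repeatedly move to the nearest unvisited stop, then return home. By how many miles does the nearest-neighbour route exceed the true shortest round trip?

From Orwell: Pine=3, Larch=7, Milton=11, Grove=16 → choose Pine (3).
From Pine: Larch=10, Milton=14, Grove=17 → choose Larch (10).
From Larch: Milton=6, Grove=13 → choose Milton (6).
From Milton: Grove=7 → choose Grove (7).
NN route Orwell → Pine → Larch → Milton → Grove → Orwell costs 42.
Optimal: Orwell → Larch → Milton → Grove → Pine → Orwell costs 40 (by enumerating all 12 distinct tours).
Excess = 42 − 40 = 2.

The nearest-neighbour route is 2 miles longer than optimal.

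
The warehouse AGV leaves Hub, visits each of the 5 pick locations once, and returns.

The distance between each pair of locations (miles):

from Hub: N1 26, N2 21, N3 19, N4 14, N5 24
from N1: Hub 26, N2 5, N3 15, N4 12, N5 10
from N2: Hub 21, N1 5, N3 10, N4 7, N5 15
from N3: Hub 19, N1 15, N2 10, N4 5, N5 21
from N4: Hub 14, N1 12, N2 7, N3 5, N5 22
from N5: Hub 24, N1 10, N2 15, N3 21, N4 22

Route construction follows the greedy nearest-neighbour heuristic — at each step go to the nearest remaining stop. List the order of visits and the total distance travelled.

From Hub: distances to unvisited — N4=14, N3=19, N2=21, N5=24, N1=26. Nearest is N4 (14).
From N4: distances to unvisited — N3=5, N2=7, N1=12, N5=22. Nearest is N3 (5).
From N3: distances to unvisited — N2=10, N1=15, N5=21. Nearest is N2 (10).
From N2: distances to unvisited — N1=5, N5=15. Nearest is N1 (5).
From N1: distances to unvisited — N5=10. Nearest is N5 (10).
Return N5→Hub: 24.
Total = 14 + 5 + 10 + 5 + 10 + 24 = 68.

68 miles along Hub → N4 → N3 → N2 → N1 → N5 → Hub.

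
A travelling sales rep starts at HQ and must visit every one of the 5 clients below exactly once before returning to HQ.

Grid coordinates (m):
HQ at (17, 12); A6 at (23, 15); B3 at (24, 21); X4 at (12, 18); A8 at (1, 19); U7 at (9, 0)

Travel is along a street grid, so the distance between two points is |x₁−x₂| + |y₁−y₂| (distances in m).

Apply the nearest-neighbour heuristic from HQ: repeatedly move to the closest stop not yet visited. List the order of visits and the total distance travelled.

From HQ: distances to unvisited — A6=9, X4=11, B3=16, U7=20, A8=23. Nearest is A6 (9).
From A6: distances to unvisited — B3=7, X4=14, A8=26, U7=29. Nearest is B3 (7).
From B3: distances to unvisited — X4=15, A8=25, U7=36. Nearest is X4 (15).
From X4: distances to unvisited — A8=12, U7=21. Nearest is A8 (12).
From A8: distances to unvisited — U7=27. Nearest is U7 (27).
Return U7→HQ: 20.
Total = 9 + 7 + 15 + 12 + 27 + 20 = 90.

90 m along HQ → A6 → B3 → X4 → A8 → U7 → HQ.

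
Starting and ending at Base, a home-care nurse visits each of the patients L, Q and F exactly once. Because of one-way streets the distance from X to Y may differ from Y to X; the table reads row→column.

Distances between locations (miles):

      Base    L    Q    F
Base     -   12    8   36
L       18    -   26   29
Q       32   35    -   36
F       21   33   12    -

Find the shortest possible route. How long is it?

85 miles — the shortest possible round trip.

Base-L-Q-F-Base: 12+26+36+21 = 95
Base-L-F-Q-Base: 12+29+12+32 = 85
Base-Q-L-F-Base: 8+35+29+21 = 93
Base-Q-F-L-Base: 8+36+33+18 = 95
Base-F-L-Q-Base: 36+33+26+32 = 127
Base-F-Q-L-Base: 36+12+35+18 = 101
The minimum is 85.
One optimal route: Base → L → F → Q → Base.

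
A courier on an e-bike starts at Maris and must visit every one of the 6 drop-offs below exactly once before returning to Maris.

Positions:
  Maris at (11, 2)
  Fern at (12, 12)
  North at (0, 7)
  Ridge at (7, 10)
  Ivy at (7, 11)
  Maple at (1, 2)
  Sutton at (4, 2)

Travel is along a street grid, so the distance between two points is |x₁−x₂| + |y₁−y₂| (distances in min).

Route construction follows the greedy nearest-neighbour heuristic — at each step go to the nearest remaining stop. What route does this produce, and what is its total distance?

44 min along Maris → Sutton → Maple → North → Ridge → Ivy → Fern → Maris.

At Maris the remaining stops are Sutton 7, Maple 10, Fern 11, Ridge 12, Ivy 13, North 16; go to Sutton.
At Sutton the remaining stops are Maple 3, North 9, Ridge 11, Ivy 12, Fern 18; go to Maple.
At Maple the remaining stops are North 6, Ridge 14, Ivy 15, Fern 21; go to North.
At North the remaining stops are Ridge 10, Ivy 11, Fern 17; go to Ridge.
At Ridge the remaining stops are Ivy 1, Fern 7; go to Ivy.
At Ivy the remaining stops are Fern 6; go to Fern.
Return Fern→Maris: 11.
Total = 7 + 3 + 6 + 10 + 1 + 6 + 11 = 44.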